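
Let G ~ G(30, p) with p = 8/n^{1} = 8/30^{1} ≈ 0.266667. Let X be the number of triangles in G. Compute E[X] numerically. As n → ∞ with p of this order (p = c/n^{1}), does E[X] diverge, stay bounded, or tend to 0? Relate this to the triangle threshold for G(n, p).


Number of potential triangles: C(30, 3) = 4060.
Each occurs with probability p³ ≈ (0.266667)³ ≈ 1.89629630e-02.
By linearity: E[X] = C(30, 3)·p³ ≈ 4060 · 1.89629630e-02 ≈ 76.989630.
Here α = 1, so p = 8/n is exactly at the triangle threshold p ~ 1/n. Asymptotically E[X] → c³/6 = 8³/6 = 256/3 ≈ 85.333333, a bounded constant. In this regime the triangle count is asymptotically Poisson(c³/6).

E[X] ≈ 76.989630; in regime p = Θ(1/n^{1}) E[X] stays bounded (at the triangle threshold p ~ 1/n).


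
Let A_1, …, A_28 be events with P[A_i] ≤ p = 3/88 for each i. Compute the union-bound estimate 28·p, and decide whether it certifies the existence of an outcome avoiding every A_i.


Union bound: P[∪_{i=1}^{28} A_i] ≤ Σ_i P[A_i] ≤ 28·p = 28·(3/88) = 21/22.
Numerically: 21/22 ≈ 0.9545455.
Is 21/22 < 1? YES.
Since P[∪ A_i] ≤ 21/22 < 1, the complement has P[∩ A_i^c] ≥ 1 − 21/22 = 1/22 > 0, so some outcome avoids every A_i.

28·p = 21/22 ≈ 0.9545455; existence CERTIFIED by the union bound.


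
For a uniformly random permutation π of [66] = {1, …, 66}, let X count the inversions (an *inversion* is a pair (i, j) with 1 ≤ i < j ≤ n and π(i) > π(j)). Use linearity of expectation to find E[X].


Write X = Σ X_I over the C(66, 2) = 2145 pairs i < j, with X_I the indicator of one inversion.
There are 2145 indicators.
For each fixed pair i < j, the values π(i) and π(j) are two distinct elements of {1, …, 66} in uniformly random order; by symmetry P[π(i) > π(j)] = 1/2.
By linearity: E[X] = 2145 · (1/2) = C(66, 2) · (1/2) = 2145/2 = 2145/2 ≈ 1072.500.

E[X] = 2145/2 = 1072.500.


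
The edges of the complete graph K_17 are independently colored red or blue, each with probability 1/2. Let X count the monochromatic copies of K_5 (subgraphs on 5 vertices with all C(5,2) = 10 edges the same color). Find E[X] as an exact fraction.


Let X = Σ_S X_S over the C(17, 5) = 6188 subsets S of size 5, where X_S = 1 if the K_5 on S is monochromatic.
For a fixed S, the K_5 on S has C(5, 2) = 10 edges. P[all 10 edges red] = (1/2)^10, and likewise for blue, so P[monochromatic] = 2·(1/2)^10 = 2^{1 − 10} = 1/512.
Summing: E[X] = C(17, 5) · 2^{1 − 10} = 6188 · 1/512 = 1547/128.
Numerically: E[X] ≈ 12.08594.

E[X] = C(17,5)·2^(1−C(5,2)) = 1547/128 ≈ 12.08594.


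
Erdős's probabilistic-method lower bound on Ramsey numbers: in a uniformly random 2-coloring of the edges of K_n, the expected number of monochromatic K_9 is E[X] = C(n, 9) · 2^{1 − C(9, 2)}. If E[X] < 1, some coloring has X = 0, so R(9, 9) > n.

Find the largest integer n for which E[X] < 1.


We need C(n, 9) · 2^{1 − 36} < 1, i.e. C(n, 9) < 2^{36 − 1} = 34359738368.
Check values of n near the boundary:
  n = 60: C(60, 9) = 14783142660; 14783142660 < 34359738368? YES
  n = 61: C(61, 9) = 17341763505; 17341763505 < 34359738368? YES
  n = 62: C(62, 9) = 20286591270; 20286591270 < 34359738368? YES
  n = 63: C(63, 9) = 23667689815; 23667689815 < 34359738368? YES
  n = 64: C(64, 9) = 27540584512; 27540584512 < 34359738368? YES
  n = 65: C(65, 9) = 31966749880; 31966749880 < 34359738368? YES
  n = 66: C(66, 9) = 37014131440; 37014131440 < 34359738368? NO
  n = 67: C(67, 9) = 42757703560; 42757703560 < 34359738368? NO
The largest n with C(n, 9) < 34359738368 is n = 65 (where E[X] = 3995843735/4294967296 ≈ 0.9304). Hence R(9, 9) > 65, i.e. R(9, 9) ≥ 66.

Largest n = 65; hence R(9, 9) > 65.


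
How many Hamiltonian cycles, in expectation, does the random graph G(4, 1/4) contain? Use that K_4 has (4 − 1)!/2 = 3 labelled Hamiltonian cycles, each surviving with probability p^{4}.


K_4 has (4 − 1)!/2 = 3 labelled Hamiltonian cycles.
For each such Hamiltonian cycle H, let X_H = 1 if all 4 edges of H are present in G. Then P[X_H = 1] = p^{4} = (1/4)^{4} = 1/256.
By linearity of expectation: E[X] = Σ_H E[X_H] = 3 · p^{4} = 3 · 1/256 = 3/256.
Numerically: E[X] ≈ 0.01172.

E[X] = 3 · (1/4)^{4} = 3/256 ≈ 0.01172.


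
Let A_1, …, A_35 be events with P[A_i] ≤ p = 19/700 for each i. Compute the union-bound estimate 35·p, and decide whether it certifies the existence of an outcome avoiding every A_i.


Union bound: P[∪_{i=1}^{35} A_i] ≤ Σ_i P[A_i] ≤ 35·p = 35·(19/700) = 19/20.
Numerically: 19/20 ≈ 0.950.
Is 19/20 < 1? YES.
Since P[∪ A_i] ≤ 19/20 < 1, the complement has P[∩ A_i^c] ≥ 1 − 19/20 = 1/20 > 0, so some outcome avoids every A_i.

35·p = 19/20 ≈ 0.950; existence CERTIFIED by the union bound.


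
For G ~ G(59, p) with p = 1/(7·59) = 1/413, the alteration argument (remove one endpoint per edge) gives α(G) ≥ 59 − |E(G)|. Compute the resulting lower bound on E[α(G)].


E[|E(G)|] = C(59, 2)·p = 1711 · (1/413) = 29/7.
E[α(G)] ≥ n − E[|E(G)|] = 59 − 29/7 = 384/7.
Numerically: ≈ 54.857.
(This is only a lower bound; the true E[α(G)] may be larger.)

E[α(G)] ≥ 384/7 ≈ 54.857.


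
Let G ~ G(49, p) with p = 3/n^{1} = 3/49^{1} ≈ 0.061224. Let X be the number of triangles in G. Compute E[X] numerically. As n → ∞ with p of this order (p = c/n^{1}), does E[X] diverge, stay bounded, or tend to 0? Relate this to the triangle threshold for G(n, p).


Number of potential triangles: C(49, 3) = 18424.
Each occurs with probability p³ ≈ (0.061224)³ ≈ 2.2949621e-04.
By linearity: E[X] = C(49, 3)·p³ ≈ 18424 · 2.2949621e-04 ≈ 4.22824.
Here α = 1, so p = 3/n is exactly at the triangle threshold p ~ 1/n. Asymptotically E[X] → c³/6 = 3³/6 = 9/2 ≈ 4.50000, a bounded constant. In this regime the triangle count is asymptotically Poisson(c³/6).

E[X] ≈ 4.22824; in regime p = Θ(1/n^{1}) E[X] stays bounded (at the triangle threshold p ~ 1/n).


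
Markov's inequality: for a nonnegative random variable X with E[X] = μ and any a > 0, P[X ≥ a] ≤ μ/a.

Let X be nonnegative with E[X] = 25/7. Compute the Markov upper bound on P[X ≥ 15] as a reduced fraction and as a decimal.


μ = E[X] = 25/7, a = 15.
Markov: P[X ≥ 15] ≤ μ/a = (25/7)/15 = 5/21.
Numerically: ≈ 0.238.
(Since a = 15 > μ = 3.571, the bound 5/21 is < 1 and informative.)

P[X ≥ 15] ≤ 5/21 ≈ 0.238.


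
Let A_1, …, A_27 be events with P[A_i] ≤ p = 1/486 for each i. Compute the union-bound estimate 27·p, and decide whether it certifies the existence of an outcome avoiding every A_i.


Union bound: P[∪_{i=1}^{27} A_i] ≤ Σ_i P[A_i] ≤ 27·p = 27·(1/486) = 1/18.
Numerically: 1/18 ≈ 0.056.
Is 1/18 < 1? YES.
Since P[∪ A_i] ≤ 1/18 < 1, the complement has P[∩ A_i^c] ≥ 1 − 1/18 = 17/18 > 0, so some outcome avoids every A_i.

27·p = 1/18 ≈ 0.056; existence CERTIFIED by the union bound.


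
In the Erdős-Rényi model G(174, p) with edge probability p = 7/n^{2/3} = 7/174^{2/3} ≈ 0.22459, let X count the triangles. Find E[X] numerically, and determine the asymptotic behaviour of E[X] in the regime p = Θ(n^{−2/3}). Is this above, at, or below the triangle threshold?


Number of potential triangles: C(174, 3) = 862924.
Each occurs with probability p³ ≈ (0.22459)³ ≈ 1.1329106e-02.
By linearity: E[X] = C(174, 3)·p³ ≈ 862924 · 1.1329106e-02 ≈ 9776.15709.
Since α = 2/3 < 1, p = c/n^{2/3} ≫ 1/n is above the triangle threshold p ~ 1/n. Asymptotically E[X] ~ (c³/6)·n^{3(1−α)} = (7³/6)·n^{1} → ∞; triangles are abundant w.h.p.

E[X] ≈ 9776.15709; in regime p = Θ(1/n^{2/3}) E[X] diverges (above the triangle threshold p ~ 1/n).


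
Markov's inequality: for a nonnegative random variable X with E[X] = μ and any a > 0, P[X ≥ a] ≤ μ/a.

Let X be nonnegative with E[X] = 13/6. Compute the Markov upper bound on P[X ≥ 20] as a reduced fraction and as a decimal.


μ = E[X] = 13/6, a = 20.
Markov: P[X ≥ 20] ≤ μ/a = (13/6)/20 = 13/120.
Numerically: ≈ 0.10833.
(Since a = 20 > μ = 2.16667, the bound 13/120 is < 1 and informative.)

P[X ≥ 20] ≤ 13/120 ≈ 0.10833.


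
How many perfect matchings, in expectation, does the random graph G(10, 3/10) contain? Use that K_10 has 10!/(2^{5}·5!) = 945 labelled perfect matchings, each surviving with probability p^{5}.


K_10 has 10!/(2^{5}·5!) = 945 labelled perfect matchings.
For each such perfect matching H, let X_H = 1 if all 5 edges of H are present in G. Then P[X_H = 1] = p^{5} = (3/10)^{5} = 243/100000.
By linearity: E[X] = Σ_H E[X_H] = 945 · p^{5} = 945 · 243/100000 = 45927/20000.
Numerically: E[X] ≈ 2.29635.

E[X] = 945 · (3/10)^{5} = 45927/20000 ≈ 2.29635.


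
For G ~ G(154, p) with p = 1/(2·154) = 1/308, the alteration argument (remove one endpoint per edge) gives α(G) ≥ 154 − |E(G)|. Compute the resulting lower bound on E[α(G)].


E[|E(G)|] = C(154, 2)·p = 11781 · (1/308) = 153/4.
E[α(G)] ≥ n − E[|E(G)|] = 154 − 153/4 = 463/4.
Numerically: ≈ 115.750.
(This is only a lower bound; the true E[α(G)] may be larger.)

E[α(G)] ≥ 463/4 ≈ 115.750.


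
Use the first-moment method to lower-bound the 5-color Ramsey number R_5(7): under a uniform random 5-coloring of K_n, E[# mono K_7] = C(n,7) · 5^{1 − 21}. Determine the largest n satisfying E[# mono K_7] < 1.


We need C(n, 7) · 5^{1 − 21} < 1, i.e. C(n, 7) < 5^{21 − 1} = 95367431640625.
Check values of n near the boundary:
  n = 335: C(335, 7) = 88202498238195; 88202498238195 < 95367431640625? YES
  n = 336: C(336, 7) = 90079147136880; 90079147136880 < 95367431640625? YES
  n = 337: C(337, 7) = 91989916924632; 91989916924632 < 95367431640625? YES
  n = 338: C(338, 7) = 93935323022736; 93935323022736 < 95367431640625? YES
  n = 339: C(339, 7) = 95915887062372; 95915887062372 < 95367431640625? NO
  n = 340: C(340, 7) = 97932136940560; 97932136940560 < 95367431640625? NO
  n = 341: C(341, 7) = 99984606876440; 99984606876440 < 95367431640625? NO
The largest n with C(n, 7) < 95367431640625 is n = 338 (where E[X] = 93935323022736/95367431640625 ≈ 0.985). Hence R_5(7) > 338, i.e. R_5(7) ≥ 339.

Largest n = 338; hence R_5(7) > 338.


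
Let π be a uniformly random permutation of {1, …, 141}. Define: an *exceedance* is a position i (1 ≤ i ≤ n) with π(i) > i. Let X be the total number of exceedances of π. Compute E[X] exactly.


Write X = Σ_{i=1}^{141} X_i, where X_i = 1_{π(i) > i}.
For each fixed i, π(i) is uniform over {1, …, 141} (marginal of a uniform permutation), so P[π(i) > i] = (n − i)/n. Summing: Σ_{i=1}^{141} (n − i)/n = (0 + 1 + … + 140)/141 = 141(141 − 1)/(2·141) = (141 − 1)/2.
Hence E[X] = Σ_{i=1}^{141} (141 − i)/141 = 70 ≈ 70.00000.

E[X] = 70 = 70.00000.


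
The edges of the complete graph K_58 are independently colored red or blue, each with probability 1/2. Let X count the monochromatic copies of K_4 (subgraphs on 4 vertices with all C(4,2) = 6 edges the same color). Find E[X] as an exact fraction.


Let X = Σ_S X_S over the C(58, 4) = 424270 subsets S of size 4, where X_S = 1 if the K_4 on S is monochromatic.
For a fixed S, the K_4 on S has C(4, 2) = 6 edges. P[all 6 edges red] = (1/2)^6, and likewise for blue, so P[monochromatic] = 2·(1/2)^6 = 2^{1 − 6} = 1/32.
Summing: E[X] = C(58, 4) · 2^{1 − 6} = 424270 · 1/32 = 212135/16.
Numerically: E[X] ≈ 13258.438.

E[X] = C(58,4)·2^(1−C(4,2)) = 212135/16 ≈ 13258.438.


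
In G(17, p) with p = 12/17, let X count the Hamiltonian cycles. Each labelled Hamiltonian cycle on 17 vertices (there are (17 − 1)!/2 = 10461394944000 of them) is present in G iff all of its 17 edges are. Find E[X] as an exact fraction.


K_17 has (17 − 1)!/2 = 10461394944000 labelled Hamiltonian cycles.
For each such Hamiltonian cycle H, let X_H = 1 if all 17 edges of H are present in G. Then P[X_H = 1] = p^{17} = (12/17)^{17} = 2218611106740436992/827240261886336764177.
By linearity: E[X] = Σ_H E[X_H] = 10461394944000 · p^{17} = 10461394944000 · 2218611106740436992/827240261886336764177 = 23209767014756651868459368448000/827240261886336764177.
Numerically: E[X] ≈ 2.80569e+10.

E[X] = 10461394944000 · (12/17)^{17} = 23209767014756651868459368448000/827240261886336764177 ≈ 2.80569e+10.


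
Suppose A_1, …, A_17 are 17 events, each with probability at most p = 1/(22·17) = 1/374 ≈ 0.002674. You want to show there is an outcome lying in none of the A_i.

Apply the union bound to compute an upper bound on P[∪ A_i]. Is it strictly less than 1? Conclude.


Union bound: P[∪_{i=1}^{17} A_i] ≤ Σ_i P[A_i] ≤ 17·p = 17·(1/374) = 1/22.
Numerically: 1/22 ≈ 0.045455.
Is 1/22 < 1? YES.
Since P[∪ A_i] ≤ 1/22 < 1, the complement has P[∩ A_i^c] ≥ 1 − 1/22 = 21/22 > 0, so some outcome avoids every A_i.

17·p = 1/22 ≈ 0.045455; existence CERTIFIED by the union bound.


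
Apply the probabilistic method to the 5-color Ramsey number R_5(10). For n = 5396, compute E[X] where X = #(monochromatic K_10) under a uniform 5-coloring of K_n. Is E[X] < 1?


E[X] = C(5396, 10) · 5^{1 − 45} = 5719162629614115244962800316916 · 5^{−44} = 5719162629614115244962800316916/5684341886080801486968994140625.
As a reduced fraction: E[X] = 5719162629614115244962800316916/5684341886080801486968994140625 ≈ 1.006126.
Is E[X] < 1? NO.
Since E[X] ≥ 1, the first-moment bound is inconclusive at n = 5396; it does NOT by itself certify R_5(10) > 5396.

E[X] = 5719162629614115244962800316916/5684341886080801486968994140625 ≈ 1.006126; E[X] ≥ 1; first-moment method inconclusive here.


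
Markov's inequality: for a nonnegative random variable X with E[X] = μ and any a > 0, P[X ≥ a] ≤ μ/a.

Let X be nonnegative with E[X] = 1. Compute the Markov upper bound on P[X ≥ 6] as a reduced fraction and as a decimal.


μ = E[X] = 1, a = 6.
Markov: P[X ≥ 6] ≤ μ/a = (1)/6 = 1/6.
Numerically: ≈ 0.166667.
(Since a = 6 > μ = 1.000000, the bound 1/6 is < 1 and informative.)

P[X ≥ 6] ≤ 1/6 ≈ 0.166667.


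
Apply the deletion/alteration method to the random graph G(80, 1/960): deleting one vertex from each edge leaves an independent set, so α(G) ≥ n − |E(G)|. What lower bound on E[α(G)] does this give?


E[|E(G)|] = C(80, 2)·p = 3160 · (1/960) = 79/24.
E[α(G)] ≥ n − E[|E(G)|] = 80 − 79/24 = 1841/24.
Numerically: ≈ 76.708333.
(This is only a lower bound; the true E[α(G)] may be larger.)

E[α(G)] ≥ 1841/24 ≈ 76.708333.


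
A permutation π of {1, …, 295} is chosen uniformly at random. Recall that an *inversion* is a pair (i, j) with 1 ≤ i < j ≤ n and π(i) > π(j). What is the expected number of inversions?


Write X = Σ X_I over the C(295, 2) = 43365 pairs i < j, with X_I the indicator of one inversion.
There are 43365 indicators.
For each fixed pair i < j, the values π(i) and π(j) are two distinct elements of {1, …, 295} in uniformly random order; by symmetry P[π(i) > π(j)] = 1/2.
By linearity: E[X] = 43365 · (1/2) = C(295, 2) · (1/2) = 43365/2 = 43365/2 ≈ 21682.50000.

E[X] = 43365/2 = 21682.50000.


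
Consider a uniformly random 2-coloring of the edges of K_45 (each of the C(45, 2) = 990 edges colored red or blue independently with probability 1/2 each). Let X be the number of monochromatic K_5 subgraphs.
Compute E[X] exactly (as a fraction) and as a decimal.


Let X = Σ_S X_S over the C(45, 5) = 1221759 subsets S of size 5, where X_S = 1 if the K_5 on S is monochromatic.
For a fixed S, the K_5 on S has C(5, 2) = 10 edges. P[all 10 edges red] = (1/2)^10, and likewise for blue, so P[monochromatic] = 2·(1/2)^10 = 2^{1 − 10} = 1/512.
By linearity: E[X] = C(45, 5) · 2^{1 − 10} = 1221759 · 1/512 = 1221759/512.
Numerically: E[X] ≈ 2386.24805.

E[X] = C(45,5)·2^(1−C(5,2)) = 1221759/512 ≈ 2386.24805.


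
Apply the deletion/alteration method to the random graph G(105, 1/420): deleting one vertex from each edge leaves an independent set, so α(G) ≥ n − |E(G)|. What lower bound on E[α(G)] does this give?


E[|E(G)|] = C(105, 2)·p = 5460 · (1/420) = 13.
E[α(G)] ≥ n − E[|E(G)|] = 105 − 13 = 92.
Numerically: ≈ 92.0000.
(This is only a lower bound; the true E[α(G)] may be larger.)

E[α(G)] ≥ 92 ≈ 92.0000.


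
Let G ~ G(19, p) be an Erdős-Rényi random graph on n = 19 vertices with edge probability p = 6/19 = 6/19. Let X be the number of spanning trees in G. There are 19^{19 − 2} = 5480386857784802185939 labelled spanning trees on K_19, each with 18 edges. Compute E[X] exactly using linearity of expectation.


K_19 has 19^{19 − 2} = 5480386857784802185939 labelled spanning trees.
For each such spanning tree H, let X_H = 1 if all 18 edges of H are present in G. Then P[X_H = 1] = p^{18} = (6/19)^{18} = 101559956668416/104127350297911241532841.
By linearity of expectation: E[X] = Σ_H E[X_H] = 5480386857784802185939 · p^{18} = 5480386857784802185939 · 101559956668416/104127350297911241532841 = 101559956668416/19.
Numerically: E[X] ≈ 5.345e+12.

E[X] = 5480386857784802185939 · (6/19)^{18} = 101559956668416/19 ≈ 5.345e+12.


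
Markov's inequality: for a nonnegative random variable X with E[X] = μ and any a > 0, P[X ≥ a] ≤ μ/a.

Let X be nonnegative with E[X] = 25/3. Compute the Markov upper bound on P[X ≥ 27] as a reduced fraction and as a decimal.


μ = E[X] = 25/3, a = 27.
Markov: P[X ≥ 27] ≤ μ/a = (25/3)/27 = 25/81.
Numerically: ≈ 0.30864.
(Since a = 27 > μ = 8.33333, the bound 25/81 is < 1 and informative.)

P[X ≥ 27] ≤ 25/81 ≈ 0.30864.


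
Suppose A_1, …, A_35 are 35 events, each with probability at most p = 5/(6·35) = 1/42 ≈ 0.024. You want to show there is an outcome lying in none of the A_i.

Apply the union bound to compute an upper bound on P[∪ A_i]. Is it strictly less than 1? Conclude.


Union bound: P[∪_{i=1}^{35} A_i] ≤ Σ_i P[A_i] ≤ 35·p = 35·(1/42) = 5/6.
Numerically: 5/6 ≈ 0.833.
Is 5/6 < 1? YES.
Since P[∪ A_i] ≤ 5/6 < 1, the complement has P[∩ A_i^c] ≥ 1 − 5/6 = 1/6 > 0, so some outcome avoids every A_i.

35·p = 5/6 ≈ 0.833; existence CERTIFIED by the union bound.


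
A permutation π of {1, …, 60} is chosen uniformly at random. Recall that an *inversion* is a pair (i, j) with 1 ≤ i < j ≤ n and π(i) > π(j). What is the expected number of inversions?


Write X = Σ X_I over the C(60, 2) = 1770 pairs i < j, with X_I the indicator of one inversion.
There are 1770 indicators.
For each fixed pair i < j, the values π(i) and π(j) are two distinct elements of {1, …, 60} in uniformly random order; by symmetry P[π(i) > π(j)] = 1/2.
By linearity: E[X] = 1770 · (1/2) = C(60, 2) · (1/2) = 1770/2 = 885 ≈ 885.0000.

E[X] = 885 = 885.0000.


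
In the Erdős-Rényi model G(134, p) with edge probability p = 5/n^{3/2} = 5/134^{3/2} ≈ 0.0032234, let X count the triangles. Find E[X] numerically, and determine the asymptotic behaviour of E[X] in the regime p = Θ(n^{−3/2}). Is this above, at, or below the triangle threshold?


Number of potential triangles: C(134, 3) = 392084.
Each occurs with probability p³ ≈ (0.0032234)³ ≈ 3.3491795e-08.
By linearity: E[X] = C(134, 3)·p³ ≈ 392084 · 3.3491795e-08 ≈ 0.01313.
Since α = 3/2 > 1, p = c/n^{3/2} = o(1/n) is below the triangle threshold p ~ 1/n. Asymptotically E[X] ~ (c³/6)·n^{3(1−α)} = (5³/6)·n^{-1.5} → 0, so by Markov's inequality G has no triangles w.h.p.

E[X] ≈ 0.01313; in regime p = Θ(1/n^{3/2}) E[X] tends to 0 (below the triangle threshold p ~ 1/n).


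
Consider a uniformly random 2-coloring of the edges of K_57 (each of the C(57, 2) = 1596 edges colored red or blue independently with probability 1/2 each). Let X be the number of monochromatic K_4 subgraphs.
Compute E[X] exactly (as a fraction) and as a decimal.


Let X = Σ_S X_S over the C(57, 4) = 395010 subsets S of size 4, where X_S = 1 if the K_4 on S is monochromatic.
For a fixed S, the K_4 on S has C(4, 2) = 6 edges. P[all 6 edges red] = (1/2)^6, and likewise for blue, so P[monochromatic] = 2·(1/2)^6 = 2^{1 − 6} = 1/32.
By linearity of expectation: E[X] = C(57, 4) · 2^{1 − 6} = 395010 · 1/32 = 197505/16.
Numerically: E[X] ≈ 12344.062.

E[X] = C(57,4)·2^(1−C(4,2)) = 197505/16 ≈ 12344.062.


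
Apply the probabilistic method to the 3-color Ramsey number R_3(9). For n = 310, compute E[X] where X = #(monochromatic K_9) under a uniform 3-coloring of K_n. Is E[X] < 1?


E[X] = C(310, 9) · 3^{1 − 36} = 64802334749614660 · 3^{−35} = 64802334749614660/50031545098999707.
As a reduced fraction: E[X] = 64802334749614660/50031545098999707 ≈ 1.29523.
Is E[X] < 1? NO.
Since E[X] ≥ 1, the first-moment bound is inconclusive at n = 310; it does NOT by itself certify R_3(9) > 310.

E[X] = 64802334749614660/50031545098999707 ≈ 1.29523; E[X] ≥ 1; first-moment method inconclusive here.


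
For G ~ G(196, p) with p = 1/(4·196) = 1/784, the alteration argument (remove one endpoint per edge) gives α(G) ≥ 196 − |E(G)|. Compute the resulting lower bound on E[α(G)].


E[|E(G)|] = C(196, 2)·p = 19110 · (1/784) = 195/8.
E[α(G)] ≥ n − E[|E(G)|] = 196 − 195/8 = 1373/8.
Numerically: ≈ 171.6250.
(This is only a lower bound; the true E[α(G)] may be larger.)

E[α(G)] ≥ 1373/8 ≈ 171.6250.


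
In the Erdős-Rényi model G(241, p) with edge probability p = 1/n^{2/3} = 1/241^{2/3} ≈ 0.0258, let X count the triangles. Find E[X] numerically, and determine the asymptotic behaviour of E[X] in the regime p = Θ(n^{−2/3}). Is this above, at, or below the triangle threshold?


Number of potential triangles: C(241, 3) = 2303960.
Each occurs with probability p³ ≈ (0.0258)³ ≈ 1.72173e-05.
By linearity: E[X] = C(241, 3)·p³ ≈ 2303960 · 1.72173e-05 ≈ 39.668.
Since α = 2/3 < 1, p = c/n^{2/3} ≫ 1/n is above the triangle threshold p ~ 1/n. Asymptotically E[X] ~ (c³/6)·n^{3(1−α)} = (1³/6)·n^{1} → ∞; triangles are abundant w.h.p.

E[X] ≈ 39.668; in regime p = Θ(1/n^{2/3}) E[X] diverges (above the triangle threshold p ~ 1/n).


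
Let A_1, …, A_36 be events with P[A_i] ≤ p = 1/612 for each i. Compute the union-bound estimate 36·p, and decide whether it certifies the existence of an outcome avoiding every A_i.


Union bound: P[∪_{i=1}^{36} A_i] ≤ Σ_i P[A_i] ≤ 36·p = 36·(1/612) = 1/17.
Numerically: 1/17 ≈ 0.0588.
Is 1/17 < 1? YES.
Since P[∪ A_i] ≤ 1/17 < 1, the complement has P[∩ A_i^c] ≥ 1 − 1/17 = 16/17 > 0, so some outcome avoids every A_i.

36·p = 1/17 ≈ 0.0588; existence CERTIFIED by the union bound.


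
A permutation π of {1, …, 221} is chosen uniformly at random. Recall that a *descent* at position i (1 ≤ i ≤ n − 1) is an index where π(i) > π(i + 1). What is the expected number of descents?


Write X = Σ X_I over i = 1, …, 220, with X_I the indicator of one descent.
There are 220 indicators.
For each fixed i, the pair (π(i), π(i+1)) is a uniformly random ordered pair of distinct values from {1, …, 221}; by symmetry P[π(i) > π(i+1)] = 1/2.
By linearity: E[X] = 220 · (1/2) = (221 − 1) · (1/2) = 110 ≈ 110.00000.

E[X] = 110 = 110.00000.


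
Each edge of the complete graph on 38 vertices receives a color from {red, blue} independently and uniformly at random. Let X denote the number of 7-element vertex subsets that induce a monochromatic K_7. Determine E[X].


Let X = Σ_S X_S over the C(38, 7) = 12620256 subsets S of size 7, where X_S = 1 if the K_7 on S is monochromatic.
For a fixed S, the K_7 on S has C(7, 2) = 21 edges. P[all 21 edges red] = (1/2)^21, and likewise for blue, so P[monochromatic] = 2·(1/2)^21 = 2^{1 − 21} = 1/1048576.
By linearity of expectation: E[X] = C(38, 7) · 2^{1 − 21} = 12620256 · 1/1048576 = 394383/32768.
Numerically: E[X] ≈ 12.035614.

E[X] = C(38,7)·2^(1−C(7,2)) = 394383/32768 ≈ 12.035614.


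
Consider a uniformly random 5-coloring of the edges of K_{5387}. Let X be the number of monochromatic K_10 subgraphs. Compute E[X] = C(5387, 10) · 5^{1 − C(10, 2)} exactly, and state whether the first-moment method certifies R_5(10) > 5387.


E[X] = C(5387, 10) · 5^{1 − 45} = 5624406917627224603154306376491 · 5^{−44} = 5624406917627224603154306376491/5684341886080801486968994140625.
As a reduced fraction: E[X] = 5624406917627224603154306376491/5684341886080801486968994140625 ≈ 0.989456.
Is E[X] < 1? YES.
Since E[X] < 1, there exists a 5-coloring of K_{5387} with no monochromatic K_10; hence R_5(10) > 5387.

E[X] = 5624406917627224603154306376491/5684341886080801486968994140625 ≈ 0.989456; E[X] < 1, so R_5(10) > 5387.


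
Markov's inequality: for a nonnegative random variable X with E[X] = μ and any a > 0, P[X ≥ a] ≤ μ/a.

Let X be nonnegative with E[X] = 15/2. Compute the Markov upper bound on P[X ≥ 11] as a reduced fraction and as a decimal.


μ = E[X] = 15/2, a = 11.
Markov: P[X ≥ 11] ≤ μ/a = (15/2)/11 = 15/22.
Numerically: ≈ 0.681818.
(Since a = 11 > μ = 7.500000, the bound 15/22 is < 1 and informative.)

P[X ≥ 11] ≤ 15/22 ≈ 0.681818.


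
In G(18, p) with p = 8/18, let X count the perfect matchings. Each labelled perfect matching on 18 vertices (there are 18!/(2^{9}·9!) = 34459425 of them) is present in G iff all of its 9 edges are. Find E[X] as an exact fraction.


K_18 has 18!/(2^{9}·9!) = 34459425 labelled perfect matchings.
For each such perfect matching H, let X_H = 1 if all 9 edges of H are present in G. Then P[X_H = 1] = p^{9} = (4/9)^{9} = 262144/387420489.
Summing the indicators: E[X] = Σ_H E[X_H] = 34459425 · p^{9} = 34459425 · 262144/387420489 = 111522611200/4782969.
Numerically: E[X] ≈ 23317.

E[X] = 34459425 · (4/9)^{9} = 111522611200/4782969 ≈ 23317.


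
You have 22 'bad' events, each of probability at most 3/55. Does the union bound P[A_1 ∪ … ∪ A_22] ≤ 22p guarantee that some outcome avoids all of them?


Union bound: P[∪_{i=1}^{22} A_i] ≤ Σ_i P[A_i] ≤ 22·p = 22·(3/55) = 6/5.
Numerically: 6/5 ≈ 1.200.
Is 6/5 < 1? NO.
Since the bound 6/5 is ≥ 1, the union bound is uninformative here; it does NOT by itself certify existence.

22·p = 6/5 ≈ 1.200; existence NOT certified by the union bound.


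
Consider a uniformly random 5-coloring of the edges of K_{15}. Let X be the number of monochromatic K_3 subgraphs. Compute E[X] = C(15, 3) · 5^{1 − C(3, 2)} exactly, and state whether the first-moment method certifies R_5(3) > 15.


E[X] = C(15, 3) · 5^{1 − 3} = 455 · 5^{−2} = 455/25.
As a reduced fraction: E[X] = 91/5 ≈ 18.20000.
Is E[X] < 1? NO.
Since E[X] ≥ 1, the first-moment bound is inconclusive at n = 15; it does NOT by itself certify R_5(3) > 15.

E[X] = 91/5 ≈ 18.20000; E[X] ≥ 1; first-moment method inconclusive here.


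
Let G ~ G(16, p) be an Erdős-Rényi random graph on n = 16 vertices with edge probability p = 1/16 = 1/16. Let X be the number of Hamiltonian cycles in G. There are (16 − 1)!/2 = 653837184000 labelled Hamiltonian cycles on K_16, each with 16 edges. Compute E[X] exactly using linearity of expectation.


K_16 has (16 − 1)!/2 = 653837184000 labelled Hamiltonian cycles.
For each such Hamiltonian cycle H, let X_H = 1 if all 16 edges of H are present in G. Then P[X_H = 1] = p^{16} = (1/16)^{16} = 1/18446744073709551616.
Summing the indicators: E[X] = Σ_H E[X_H] = 653837184000 · p^{16} = 653837184000 · 1/18446744073709551616 = 638512875/18014398509481984.
Numerically: E[X] ≈ 3.544e-08.

E[X] = 653837184000 · (1/16)^{16} = 638512875/18014398509481984 ≈ 3.544e-08.


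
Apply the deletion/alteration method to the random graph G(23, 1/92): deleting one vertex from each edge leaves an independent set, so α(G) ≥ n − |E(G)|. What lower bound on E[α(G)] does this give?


E[|E(G)|] = C(23, 2)·p = 253 · (1/92) = 11/4.
E[α(G)] ≥ n − E[|E(G)|] = 23 − 11/4 = 81/4.
Numerically: ≈ 20.2500.
(This is only a lower bound; the true E[α(G)] may be larger.)

E[α(G)] ≥ 81/4 ≈ 20.2500.


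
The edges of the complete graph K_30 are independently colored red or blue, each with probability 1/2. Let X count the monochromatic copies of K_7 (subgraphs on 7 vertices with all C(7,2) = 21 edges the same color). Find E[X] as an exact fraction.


Let X = Σ_S X_S over the C(30, 7) = 2035800 subsets S of size 7, where X_S = 1 if the K_7 on S is monochromatic.
For a fixed S, the K_7 on S has C(7, 2) = 21 edges. P[all 21 edges red] = (1/2)^21, and likewise for blue, so P[monochromatic] = 2·(1/2)^21 = 2^{1 − 21} = 1/1048576.
By linearity of expectation: E[X] = C(30, 7) · 2^{1 − 21} = 2035800 · 1/1048576 = 254475/131072.
Numerically: E[X] ≈ 1.941.

E[X] = C(30,7)·2^(1−C(7,2)) = 254475/131072 ≈ 1.941.


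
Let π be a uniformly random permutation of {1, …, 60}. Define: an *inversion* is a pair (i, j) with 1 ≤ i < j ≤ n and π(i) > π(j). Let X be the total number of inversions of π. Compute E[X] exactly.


Write X = Σ X_I over the C(60, 2) = 1770 pairs i < j, with X_I the indicator of one inversion.
There are 1770 indicators.
For each fixed pair i < j, the values π(i) and π(j) are two distinct elements of {1, …, 60} in uniformly random order; by symmetry P[π(i) > π(j)] = 1/2.
By linearity: E[X] = 1770 · (1/2) = C(60, 2) · (1/2) = 1770/2 = 885 ≈ 885.000000.

E[X] = 885 = 885.000000.


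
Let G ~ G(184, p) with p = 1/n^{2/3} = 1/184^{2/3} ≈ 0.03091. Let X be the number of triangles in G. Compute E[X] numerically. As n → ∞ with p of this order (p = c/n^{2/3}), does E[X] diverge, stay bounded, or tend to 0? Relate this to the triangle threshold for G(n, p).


Number of potential triangles: C(184, 3) = 1021384.
Each occurs with probability p³ ≈ (0.03091)³ ≈ 2.953686e-05.
By linearity: E[X] = C(184, 3)·p³ ≈ 1021384 · 2.953686e-05 ≈ 30.1685.
Since α = 2/3 < 1, p = c/n^{2/3} ≫ 1/n is above the triangle threshold p ~ 1/n. Asymptotically E[X] ~ (c³/6)·n^{3(1−α)} = (1³/6)·n^{1} → ∞; triangles are abundant w.h.p.

E[X] ≈ 30.1685; in regime p = Θ(1/n^{2/3}) E[X] diverges (above the triangle threshold p ~ 1/n).


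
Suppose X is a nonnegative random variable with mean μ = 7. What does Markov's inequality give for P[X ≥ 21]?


μ = E[X] = 7, a = 21.
Markov: P[X ≥ 21] ≤ μ/a = (7)/21 = 1/3.
Numerically: ≈ 0.33333.
(Since a = 21 > μ = 7.00000, the bound 1/3 is < 1 and informative.)

P[X ≥ 21] ≤ 1/3 ≈ 0.33333.


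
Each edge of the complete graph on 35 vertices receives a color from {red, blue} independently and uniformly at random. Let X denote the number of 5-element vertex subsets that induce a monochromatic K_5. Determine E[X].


Let X = Σ_S X_S over the C(35, 5) = 324632 subsets S of size 5, where X_S = 1 if the K_5 on S is monochromatic.
For a fixed S, the K_5 on S has C(5, 2) = 10 edges. P[all 10 edges red] = (1/2)^10, and likewise for blue, so P[monochromatic] = 2·(1/2)^10 = 2^{1 − 10} = 1/512.
Summing: E[X] = C(35, 5) · 2^{1 − 10} = 324632 · 1/512 = 40579/64.
Numerically: E[X] ≈ 634.0469.

E[X] = C(35,5)·2^(1−C(5,2)) = 40579/64 ≈ 634.0469.


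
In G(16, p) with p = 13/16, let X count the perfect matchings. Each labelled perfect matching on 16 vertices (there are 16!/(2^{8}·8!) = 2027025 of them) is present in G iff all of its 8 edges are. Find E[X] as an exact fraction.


K_16 has 16!/(2^{8}·8!) = 2027025 labelled perfect matchings.
For each such perfect matching H, let X_H = 1 if all 8 edges of H are present in G. Then P[X_H = 1] = p^{8} = (13/16)^{8} = 815730721/4294967296.
By linearity: E[X] = Σ_H E[X_H] = 2027025 · p^{8} = 2027025 · 815730721/4294967296 = 1653506564735025/4294967296.
Numerically: E[X] ≈ 3.8499e+05.

E[X] = 2027025 · (13/16)^{8} = 1653506564735025/4294967296 ≈ 3.8499e+05.


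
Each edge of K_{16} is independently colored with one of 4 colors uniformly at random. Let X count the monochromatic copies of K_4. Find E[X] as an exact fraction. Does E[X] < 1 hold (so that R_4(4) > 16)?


E[X] = C(16, 4) · 4^{1 − 6} = 1820 · 4^{−5} = 1820/1024.
As a reduced fraction: E[X] = 455/256 ≈ 1.7773.
Is E[X] < 1? NO.
Since E[X] ≥ 1, the first-moment bound is inconclusive at n = 16; it does NOT by itself certify R_4(4) > 16.

E[X] = 455/256 ≈ 1.7773; E[X] ≥ 1; first-moment method inconclusive here.


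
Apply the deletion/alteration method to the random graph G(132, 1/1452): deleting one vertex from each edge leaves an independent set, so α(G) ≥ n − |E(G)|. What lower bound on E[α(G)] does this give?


E[|E(G)|] = C(132, 2)·p = 8646 · (1/1452) = 131/22.
E[α(G)] ≥ n − E[|E(G)|] = 132 − 131/22 = 2773/22.
Numerically: ≈ 126.04545.
(This is only a lower bound; the true E[α(G)] may be larger.)

E[α(G)] ≥ 2773/22 ≈ 126.04545.


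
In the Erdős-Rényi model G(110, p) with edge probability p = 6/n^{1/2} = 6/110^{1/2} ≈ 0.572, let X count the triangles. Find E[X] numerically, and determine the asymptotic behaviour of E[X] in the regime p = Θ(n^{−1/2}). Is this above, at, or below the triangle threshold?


Number of potential triangles: C(110, 3) = 215820.
Each occurs with probability p³ ≈ (0.572)³ ≈ 1.87225e-01.
By linearity: E[X] = C(110, 3)·p³ ≈ 215820 · 1.87225e-01 ≈ 40406.982.
Since α = 1/2 < 1, p = c/n^{1/2} ≫ 1/n is above the triangle threshold p ~ 1/n. Asymptotically E[X] ~ (c³/6)·n^{3(1−α)} = (6³/6)·n^{1.5} → ∞; triangles are abundant w.h.p.

E[X] ≈ 40406.982; in regime p = Θ(1/n^{1/2}) E[X] diverges (above the triangle threshold p ~ 1/n).


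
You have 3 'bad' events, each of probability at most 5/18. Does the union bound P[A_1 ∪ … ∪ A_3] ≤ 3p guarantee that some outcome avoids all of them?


Union bound: P[∪_{i=1}^{3} A_i] ≤ Σ_i P[A_i] ≤ 3·p = 3·(5/18) = 5/6.
Numerically: 5/6 ≈ 0.8333.
Is 5/6 < 1? YES.
Since P[∪ A_i] ≤ 5/6 < 1, the complement has P[∩ A_i^c] ≥ 1 − 5/6 = 1/6 > 0, so some outcome avoids every A_i.

3·p = 5/6 ≈ 0.8333; existence CERTIFIED by the union bound.


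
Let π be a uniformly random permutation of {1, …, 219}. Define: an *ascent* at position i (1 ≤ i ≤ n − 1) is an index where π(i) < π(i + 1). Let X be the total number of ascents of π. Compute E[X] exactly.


Write X = Σ X_I over i = 1, …, 218, with X_I the indicator of one ascent.
There are 218 indicators.
For each fixed i, the pair (π(i), π(i+1)) is a uniformly random ordered pair of distinct values from {1, …, 219}; by symmetry P[π(i) < π(i+1)] = 1/2.
By linearity: E[X] = 218 · (1/2) = (219 − 1) · (1/2) = 109 ≈ 109.0000.

E[X] = 109 = 109.0000.


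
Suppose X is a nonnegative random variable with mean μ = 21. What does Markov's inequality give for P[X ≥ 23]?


μ = E[X] = 21, a = 23.
Markov: P[X ≥ 23] ≤ μ/a = (21)/23 = 21/23.
Numerically: ≈ 0.913.
(Since a = 23 > μ = 21.000, the bound 21/23 is < 1 and informative.)

P[X ≥ 23] ≤ 21/23 ≈ 0.913.


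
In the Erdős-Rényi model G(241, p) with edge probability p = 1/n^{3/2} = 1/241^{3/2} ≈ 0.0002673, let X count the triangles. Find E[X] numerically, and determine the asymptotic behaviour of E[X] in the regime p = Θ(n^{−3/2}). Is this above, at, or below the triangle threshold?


Number of potential triangles: C(241, 3) = 2303960.
Each occurs with probability p³ ≈ (0.0002673)³ ≈ 1.909516e-11.
By linearity: E[X] = C(241, 3)·p³ ≈ 2303960 · 1.909516e-11 ≈ 0.0000.
Since α = 3/2 > 1, p = c/n^{3/2} = o(1/n) is below the triangle threshold p ~ 1/n. Asymptotically E[X] ~ (c³/6)·n^{3(1−α)} = (1³/6)·n^{-1.5} → 0, so by Markov's inequality G has no triangles w.h.p.

E[X] ≈ 0.0000; in regime p = Θ(1/n^{3/2}) E[X] tends to 0 (below the triangle threshold p ~ 1/n).


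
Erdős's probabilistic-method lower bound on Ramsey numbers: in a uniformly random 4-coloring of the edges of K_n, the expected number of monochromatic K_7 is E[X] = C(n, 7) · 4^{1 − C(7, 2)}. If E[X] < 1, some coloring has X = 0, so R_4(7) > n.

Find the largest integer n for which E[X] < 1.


We need C(n, 7) · 4^{1 − 21} < 1, i.e. C(n, 7) < 4^{21 − 1} = 1099511627776.
Check values of n near the boundary:
  n = 177: C(177, 7) = 957664425960; 957664425960 < 1099511627776? YES
  n = 178: C(178, 7) = 996867063280; 996867063280 < 1099511627776? YES
  n = 179: C(179, 7) = 1037437234460; 1037437234460 < 1099511627776? YES
  n = 180: C(180, 7) = 1079414463600; 1079414463600 < 1099511627776? YES
  n = 181: C(181, 7) = 1122839183400; 1122839183400 < 1099511627776? NO
  n = 182: C(182, 7) = 1167752750736; 1167752750736 < 1099511627776? NO
The largest n with C(n, 7) < 1099511627776 is n = 180 (where E[X] = 67463403975/68719476736 ≈ 0.982). Hence R_4(7) > 180, i.e. R_4(7) ≥ 181.

Largest n = 180; hence R_4(7) > 180.


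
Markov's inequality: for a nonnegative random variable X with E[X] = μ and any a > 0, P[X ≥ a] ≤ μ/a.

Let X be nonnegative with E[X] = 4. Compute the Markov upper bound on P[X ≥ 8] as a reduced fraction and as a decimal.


μ = E[X] = 4, a = 8.
Markov: P[X ≥ 8] ≤ μ/a = (4)/8 = 1/2.
Numerically: ≈ 0.5000.
(Since a = 8 > μ = 4.0000, the bound 1/2 is < 1 and informative.)

P[X ≥ 8] ≤ 1/2 ≈ 0.5000.


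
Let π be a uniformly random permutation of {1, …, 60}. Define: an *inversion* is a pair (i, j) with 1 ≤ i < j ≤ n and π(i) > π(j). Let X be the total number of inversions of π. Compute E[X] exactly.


Write X = Σ X_I over the C(60, 2) = 1770 pairs i < j, with X_I the indicator of one inversion.
There are 1770 indicators.
For each fixed pair i < j, the values π(i) and π(j) are two distinct elements of {1, …, 60} in uniformly random order; by symmetry P[π(i) > π(j)] = 1/2.
By linearity: E[X] = 1770 · (1/2) = C(60, 2) · (1/2) = 1770/2 = 885 ≈ 885.000000.

E[X] = 885 = 885.000000.


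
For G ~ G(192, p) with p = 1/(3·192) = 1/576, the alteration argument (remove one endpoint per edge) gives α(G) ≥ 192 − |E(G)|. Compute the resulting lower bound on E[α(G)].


E[|E(G)|] = C(192, 2)·p = 18336 · (1/576) = 191/6.
E[α(G)] ≥ n − E[|E(G)|] = 192 − 191/6 = 961/6.
Numerically: ≈ 160.1667.
(This is only a lower bound; the true E[α(G)] may be larger.)

E[α(G)] ≥ 961/6 ≈ 160.1667.


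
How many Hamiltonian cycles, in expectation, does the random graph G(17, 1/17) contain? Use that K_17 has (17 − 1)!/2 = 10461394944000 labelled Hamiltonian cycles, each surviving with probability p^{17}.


K_17 has (17 − 1)!/2 = 10461394944000 labelled Hamiltonian cycles.
For each such Hamiltonian cycle H, let X_H = 1 if all 17 edges of H are present in G. Then P[X_H = 1] = p^{17} = (1/17)^{17} = 1/827240261886336764177.
Summing the indicators: E[X] = Σ_H E[X_H] = 10461394944000 · p^{17} = 10461394944000 · 1/827240261886336764177 = 10461394944000/827240261886336764177.
Numerically: E[X] ≈ 1.2646e-08.

E[X] = 10461394944000 · (1/17)^{17} = 10461394944000/827240261886336764177 ≈ 1.2646e-08.


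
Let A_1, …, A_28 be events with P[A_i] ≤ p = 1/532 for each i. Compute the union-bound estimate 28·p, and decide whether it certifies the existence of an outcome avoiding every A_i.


Union bound: P[∪_{i=1}^{28} A_i] ≤ Σ_i P[A_i] ≤ 28·p = 28·(1/532) = 1/19.
Numerically: 1/19 ≈ 0.05263.
Is 1/19 < 1? YES.
Since P[∪ A_i] ≤ 1/19 < 1, the complement has P[∩ A_i^c] ≥ 1 − 1/19 = 18/19 > 0, so some outcome avoids every A_i.

28·p = 1/19 ≈ 0.05263; existence CERTIFIED by the union bound.


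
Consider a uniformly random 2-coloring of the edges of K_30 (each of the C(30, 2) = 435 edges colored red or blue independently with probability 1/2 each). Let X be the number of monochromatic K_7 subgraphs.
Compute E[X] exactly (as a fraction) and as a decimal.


Let X = Σ_S X_S over the C(30, 7) = 2035800 subsets S of size 7, where X_S = 1 if the K_7 on S is monochromatic.
For a fixed S, the K_7 on S has C(7, 2) = 21 edges. P[all 21 edges red] = (1/2)^21, and likewise for blue, so P[monochromatic] = 2·(1/2)^21 = 2^{1 − 21} = 1/1048576.
By linearity: E[X] = C(30, 7) · 2^{1 − 21} = 2035800 · 1/1048576 = 254475/131072.
Numerically: E[X] ≈ 1.94149.

E[X] = C(30,7)·2^(1−C(7,2)) = 254475/131072 ≈ 1.94149.


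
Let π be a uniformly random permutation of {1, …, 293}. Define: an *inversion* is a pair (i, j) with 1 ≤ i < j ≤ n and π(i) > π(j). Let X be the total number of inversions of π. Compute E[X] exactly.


Write X = Σ X_I over the C(293, 2) = 42778 pairs i < j, with X_I the indicator of one inversion.
There are 42778 indicators.
For each fixed pair i < j, the values π(i) and π(j) are two distinct elements of {1, …, 293} in uniformly random order; by symmetry P[π(i) > π(j)] = 1/2.
By linearity: E[X] = 42778 · (1/2) = C(293, 2) · (1/2) = 42778/2 = 21389 ≈ 21389.00000.

E[X] = 21389 = 21389.00000.
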